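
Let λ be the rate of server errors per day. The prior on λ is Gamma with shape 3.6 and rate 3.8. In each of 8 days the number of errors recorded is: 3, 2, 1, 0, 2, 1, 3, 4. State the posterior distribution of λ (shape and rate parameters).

Posterior: Gamma(shape=19.6, rate=11.8)

The Poisson likelihood adds the total count to the shape and the number of exposure periods to the rate. Here ∑xᵢ = 16 and n = 8, so shape 3.6→19.6 and rate 3.8→11.8.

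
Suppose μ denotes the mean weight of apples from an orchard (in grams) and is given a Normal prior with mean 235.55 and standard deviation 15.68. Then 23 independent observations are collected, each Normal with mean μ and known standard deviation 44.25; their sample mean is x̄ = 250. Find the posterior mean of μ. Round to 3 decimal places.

With known σ, the Normal prior is conjugate. Weight on the data is w = (n/σ²)/(n/σ² + 1/τ₀²) = 0.0117463/(0.0117463+0.00406732) = 0.74280.
Posterior mean = w·x̄ + (1−w)·μ₀ = 0.74280·250 + 0.25720·235.55 = 246.283.

Posterior mean ≈ 246.283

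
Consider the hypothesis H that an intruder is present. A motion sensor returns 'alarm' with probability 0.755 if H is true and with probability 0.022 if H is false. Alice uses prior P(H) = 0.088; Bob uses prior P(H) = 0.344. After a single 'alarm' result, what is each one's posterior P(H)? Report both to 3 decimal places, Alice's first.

Alice: 0.768; Bob: 0.947

P('+'|H) = 0.755, P('+'|¬H) = 0.022.
Alice: numerator 0.755·0.088 = 0.066440; evidence = 0.066440+0.022·0.912 = 0.086504; posterior = 0.768.
Bob: numerator 0.755·0.344 = 0.25972; evidence = 0.25972+0.022·0.656 = 0.27415; posterior = 0.947.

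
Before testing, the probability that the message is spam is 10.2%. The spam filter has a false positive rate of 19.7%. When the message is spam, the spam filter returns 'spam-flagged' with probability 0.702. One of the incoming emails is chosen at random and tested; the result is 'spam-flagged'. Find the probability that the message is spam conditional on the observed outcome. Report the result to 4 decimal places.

P(H | E) ≈ 0.2881

Write H for 'the message is spam'. Prior odds H:¬H = 0.102/0.898 = 0.11359. For the 'spam-flagged' outcome, the likelihood ratio is 0.702/0.197 = 3.5635.
Posterior odds = 0.11359 × 3.5635 = 0.40476, so P(H|E) = 0.40476/(1+0.40476) = 0.2881.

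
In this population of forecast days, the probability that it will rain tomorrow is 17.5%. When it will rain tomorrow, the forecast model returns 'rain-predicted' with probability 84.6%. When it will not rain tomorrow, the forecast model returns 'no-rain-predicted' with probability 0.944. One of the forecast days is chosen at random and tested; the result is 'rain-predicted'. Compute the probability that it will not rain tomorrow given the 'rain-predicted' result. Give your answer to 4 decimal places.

P(¬H | E) ≈ 0.2378

Let H be the event that it will rain tomorrow. P(H) = 0.175, so P(¬H) = 0.825. With E the 'rain-predicted' result, P(E|H) = 0.846 and P(E|¬H) = 0.056.
P(E) = 0.846·0.175 + 0.056·0.825 = 0.14805 + 0.046200 = 0.19425.
By Bayes' theorem, P(H|E) = 0.14805 / 0.19425 = 0.7622. Hence P(¬H|E) = 1 − 0.7622 = 0.2378.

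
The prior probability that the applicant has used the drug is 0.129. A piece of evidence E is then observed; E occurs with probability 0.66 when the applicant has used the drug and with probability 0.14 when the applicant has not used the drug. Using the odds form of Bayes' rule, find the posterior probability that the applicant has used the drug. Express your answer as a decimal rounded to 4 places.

Posterior probability ≈ 0.4111

Prior odds = 0.129/(1−0.129) = 0.14811.
Likelihood ratio for E = 0.66/0.14 = 4.7143.
Posterior odds = prior odds × LR = 0.69821.
Posterior probability = odds/(1+odds) = 0.69821/1.6982 = 0.4111.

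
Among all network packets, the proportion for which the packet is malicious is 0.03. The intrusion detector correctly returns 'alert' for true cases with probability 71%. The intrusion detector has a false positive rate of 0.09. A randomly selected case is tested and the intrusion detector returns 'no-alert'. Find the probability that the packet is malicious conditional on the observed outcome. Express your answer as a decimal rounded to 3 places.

P(H | E) ≈ 0.010

Write H for 'the packet is malicious'. Prior odds H:¬H = 0.03/0.97 = 0.030928. For the 'no-alert' outcome, the likelihood ratio is 0.29/0.91 = 0.31868.
Posterior odds = 0.030928 × 0.31868 = 0.0098561, so P(H|E) = 0.0098561/(1+0.0098561) = 0.010.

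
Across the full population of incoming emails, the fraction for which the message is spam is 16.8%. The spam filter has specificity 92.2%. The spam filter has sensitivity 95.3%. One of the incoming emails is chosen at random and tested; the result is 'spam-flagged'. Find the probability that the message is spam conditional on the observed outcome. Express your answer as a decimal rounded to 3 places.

Write H for 'the message is spam'. Prior odds H:¬H = 0.168/0.832 = 0.20192. For the 'spam-flagged' outcome, the likelihood ratio is 0.953/0.078 = 12.218.
Posterior odds = 0.20192 × 12.218 = 2.4671, so P(H|E) = 2.4671/(1+2.4671) = 0.712.

P(H | E) ≈ 0.712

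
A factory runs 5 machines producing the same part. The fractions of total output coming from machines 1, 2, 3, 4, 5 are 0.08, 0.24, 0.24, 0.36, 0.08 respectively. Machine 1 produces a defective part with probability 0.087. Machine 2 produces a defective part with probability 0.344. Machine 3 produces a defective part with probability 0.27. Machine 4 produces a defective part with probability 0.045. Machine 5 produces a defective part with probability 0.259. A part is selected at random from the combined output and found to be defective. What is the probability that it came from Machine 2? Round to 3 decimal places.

Posterior probability ≈ 0.432

P(defective|M1) = 0.087; P(defective|M2) = 0.344; P(defective|M3) = 0.27; P(defective|M4) = 0.045; P(defective|M5) = 0.259.
Prior × likelihood for each source: 0.08·0.087=0.006960, 0.24·0.344=0.08256, 0.24·0.27=0.06480, 0.36·0.045=0.01620, 0.08·0.259=0.02072. Summing gives P(defective) = 0.19124.
P(Machine 2 | defective) = 0.08256 / 0.19124 = 0.432.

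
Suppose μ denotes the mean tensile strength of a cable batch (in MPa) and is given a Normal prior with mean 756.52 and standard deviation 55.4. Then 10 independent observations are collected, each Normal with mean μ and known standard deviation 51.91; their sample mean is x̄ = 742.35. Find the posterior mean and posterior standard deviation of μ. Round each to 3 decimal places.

Posterior mean ≈ 743.494; posterior SD ≈ 15.739

With known σ, the Normal prior is conjugate. Weight on the data is w = (n/σ²)/(n/σ² + 1/τ₀²) = 0.00371106/(0.00371106+0.00032582) = 0.91929.
Posterior mean = w·x̄ + (1−w)·μ₀ = 0.91929·742.35 + 0.080711·756.52 = 743.494. Posterior variance = 1/(0.00371106+0.00032582) = 247.716, so SD = 15.739.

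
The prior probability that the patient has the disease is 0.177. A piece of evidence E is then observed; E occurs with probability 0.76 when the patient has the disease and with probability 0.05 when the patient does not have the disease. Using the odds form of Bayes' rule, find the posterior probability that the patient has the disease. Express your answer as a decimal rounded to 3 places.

Posterior probability ≈ 0.766

Prior odds = 0.177/(1−0.177) = 0.21507. In log-odds, ln(0.21507) = -1.5368.
Add log likelihood ratio: ln(15.200) = 2.7213.
Posterior log-odds = 1.1845, so posterior odds = exp(1.1845) = 3.2690. Converting, P(H|E) = 3.2690/4.2690 = 0.766.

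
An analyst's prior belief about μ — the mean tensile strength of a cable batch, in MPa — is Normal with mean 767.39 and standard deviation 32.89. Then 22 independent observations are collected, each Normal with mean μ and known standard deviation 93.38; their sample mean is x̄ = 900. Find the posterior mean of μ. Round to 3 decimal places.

Posterior mean ≈ 864.441

With known σ, the Normal prior is conjugate. Weight on the data is w = (n/σ²)/(n/σ² + 1/τ₀²) = 0.00252299/(0.00252299+0.00092443) = 0.73185.
Posterior mean = w·x̄ + (1−w)·μ₀ = 0.73185·900 + 0.26815·767.39 = 864.441.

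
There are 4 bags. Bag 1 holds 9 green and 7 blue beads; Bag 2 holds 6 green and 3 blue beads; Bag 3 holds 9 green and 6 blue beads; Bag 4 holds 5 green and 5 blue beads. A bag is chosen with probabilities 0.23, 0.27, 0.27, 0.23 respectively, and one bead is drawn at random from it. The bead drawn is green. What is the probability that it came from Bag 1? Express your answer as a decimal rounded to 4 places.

P(green|Bag 1) = 0.5625; P(green|Bag 2) = 0.6667; P(green|Bag 3) = 0.6; P(green|Bag 4) = 0.5.
Prior × likelihood for each source: 0.23·0.5625=0.1294, 0.27·0.6667=0.1800, 0.27·0.6=0.1620, 0.23·0.5=0.1150. Summing gives P(green) = 0.58637.
P(Bag 1 | green) = 0.1294 / 0.58637 = 0.2206.

Posterior probability ≈ 0.2206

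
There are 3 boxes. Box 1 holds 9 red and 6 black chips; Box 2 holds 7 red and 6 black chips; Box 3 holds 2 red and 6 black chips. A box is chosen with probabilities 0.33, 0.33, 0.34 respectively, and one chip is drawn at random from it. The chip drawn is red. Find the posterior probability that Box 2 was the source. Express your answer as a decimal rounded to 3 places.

Posterior probability ≈ 0.386

Tabulate prior·likelihood by source: [1] prior 0.33, lik 0.6, product 0.1980; [2] prior 0.33, lik 0.5385, product 0.1777; [3] prior 0.34, lik 0.25, product 0.08500.
Normalizing constant = 0.46069; the posterior for Box 2 is its product over the sum, 0.1777/0.46069 = 0.386.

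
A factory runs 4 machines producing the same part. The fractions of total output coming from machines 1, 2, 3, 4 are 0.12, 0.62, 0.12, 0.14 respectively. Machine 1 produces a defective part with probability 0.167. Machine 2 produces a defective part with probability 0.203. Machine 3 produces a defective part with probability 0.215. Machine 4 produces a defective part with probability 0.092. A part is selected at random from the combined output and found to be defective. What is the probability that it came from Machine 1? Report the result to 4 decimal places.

Posterior probability ≈ 0.1086

P(defective|M1) = 0.167; P(defective|M2) = 0.203; P(defective|M3) = 0.215; P(defective|M4) = 0.092.
Prior × likelihood for each source: 0.12·0.167=0.02004, 0.62·0.203=0.1259, 0.12·0.215=0.02580, 0.14·0.092=0.01288. Summing gives P(defective) = 0.18458.
P(Machine 1 | defective) = 0.02004 / 0.18458 = 0.1086.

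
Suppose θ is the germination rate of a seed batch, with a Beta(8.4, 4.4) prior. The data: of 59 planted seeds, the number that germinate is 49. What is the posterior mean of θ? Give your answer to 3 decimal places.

The binomial likelihood is conjugate to the Beta prior: with 49 successes and 10 failures, the posterior is Beta(8.4+49, 4.4+10) = Beta(57.4, 14.4).
Posterior mean = α/(α+β) = 57.4/71.8 = 0.799.

Posterior mean ≈ 0.799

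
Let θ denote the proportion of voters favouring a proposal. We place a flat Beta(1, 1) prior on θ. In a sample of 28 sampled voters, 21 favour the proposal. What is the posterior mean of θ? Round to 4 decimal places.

The binomial likelihood is conjugate to the Beta prior: with 21 successes and 7 failures, the posterior is Beta(1+21, 1+7) = Beta(22, 8).
E[θ | data] = 22/(22+8) = 0.7333.

Posterior mean ≈ 0.7333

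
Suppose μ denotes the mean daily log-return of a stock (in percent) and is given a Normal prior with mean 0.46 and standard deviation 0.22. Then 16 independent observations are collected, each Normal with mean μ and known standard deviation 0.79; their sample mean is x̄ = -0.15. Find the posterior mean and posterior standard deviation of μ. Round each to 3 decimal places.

Posterior mean ≈ 0.122; posterior SD ≈ 0.147

With known σ, the Normal prior is conjugate. Weight on the data is w = (n/σ²)/(n/σ² + 1/τ₀²) = 25.6369/(25.6369+20.6612) = 0.55374.
Posterior mean = w·x̄ + (1−w)·μ₀ = 0.55374·-0.15 + 0.44626·0.46 = 0.122. Posterior variance = 1/(25.6369+20.6612) = 0.0215992, so SD = 0.147.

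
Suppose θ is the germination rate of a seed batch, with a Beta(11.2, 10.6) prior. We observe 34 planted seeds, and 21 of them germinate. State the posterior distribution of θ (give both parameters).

Posterior: Beta(32.2, 23.6)

Observing 21 successes and 13 failures updates Beta(11.2, 10.6) by adding the success and failure counts to the two shape parameters: α = 11.2+21 = 32.2, β = 10.6+13 = 23.6.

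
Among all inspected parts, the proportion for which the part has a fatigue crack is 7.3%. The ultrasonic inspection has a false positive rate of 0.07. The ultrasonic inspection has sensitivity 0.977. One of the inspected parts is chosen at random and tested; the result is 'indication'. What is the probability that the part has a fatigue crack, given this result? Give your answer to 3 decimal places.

Write H for 'the part has a fatigue crack'. Prior odds H:¬H = 0.073/0.927 = 0.078749. For the 'indication' outcome, the likelihood ratio is 0.977/0.07 = 13.957.
Posterior odds = 0.078749 × 13.957 = 1.0991, so P(H|E) = 1.0991/(1+1.0991) = 0.524.

P(H | E) ≈ 0.524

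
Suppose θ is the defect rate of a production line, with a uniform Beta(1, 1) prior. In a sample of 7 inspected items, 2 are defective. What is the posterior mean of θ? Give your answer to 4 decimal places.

Observing 2 successes and 5 failures updates Beta(1, 1) by adding the success and failure counts to the two shape parameters: α = 1+2 = 3, β = 1+5 = 6.
E[θ | data] = 3/(3+6) = 0.3333.

Posterior mean ≈ 0.3333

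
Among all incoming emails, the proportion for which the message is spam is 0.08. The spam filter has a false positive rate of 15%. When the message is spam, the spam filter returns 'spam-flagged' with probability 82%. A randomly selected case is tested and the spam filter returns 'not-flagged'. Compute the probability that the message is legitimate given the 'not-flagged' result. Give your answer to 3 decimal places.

P(¬H | E) ≈ 0.982

Let H be the event that the message is spam. P(H) = 0.08, so P(¬H) = 0.92. With E the 'not-flagged' result, P(E|H) = 0.18 and P(E|¬H) = 0.85.
P(E) = 0.18·0.08 + 0.85·0.92 = 0.014400 + 0.78200 = 0.79640.
By Bayes' theorem, P(H|E) = 0.014400 / 0.79640 = 0.018. Hence P(¬H|E) = 1 − 0.018 = 0.982.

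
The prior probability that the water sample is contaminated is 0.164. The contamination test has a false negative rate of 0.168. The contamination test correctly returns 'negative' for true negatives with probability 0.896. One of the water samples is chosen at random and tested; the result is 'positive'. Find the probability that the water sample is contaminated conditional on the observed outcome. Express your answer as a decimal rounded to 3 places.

Let H be the event that the water sample is contaminated. P(H) = 0.164, so P(¬H) = 0.836. With E the 'positive' result, P(E|H) = 0.832 and P(E|¬H) = 0.104.
P(E) = 0.832·0.164 + 0.104·0.836 = 0.13645 + 0.086944 = 0.22339.
By Bayes' theorem, P(H|E) = 0.13645 / 0.22339 = 0.611.

P(H | E) ≈ 0.611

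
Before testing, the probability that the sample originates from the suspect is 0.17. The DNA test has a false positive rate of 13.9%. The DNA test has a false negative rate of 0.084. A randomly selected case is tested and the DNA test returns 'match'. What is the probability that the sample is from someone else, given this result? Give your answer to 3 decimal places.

P(¬H | E) ≈ 0.426

Let H be the event that the sample originates from the suspect. P(H) = 0.17, so P(¬H) = 0.83. With E the 'match' result, P(E|H) = 0.916 and P(E|¬H) = 0.139.
P(E) = 0.916·0.17 + 0.139·0.83 = 0.15572 + 0.11537 = 0.27109.
By Bayes' theorem, P(H|E) = 0.15572 / 0.27109 = 0.574. Hence P(¬H|E) = 1 − 0.574 = 0.426.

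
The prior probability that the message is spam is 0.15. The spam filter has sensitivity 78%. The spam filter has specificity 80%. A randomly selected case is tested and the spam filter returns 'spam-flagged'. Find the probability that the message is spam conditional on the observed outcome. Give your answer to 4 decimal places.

Let H be the event that the message is spam. P(H) = 0.15, so P(¬H) = 0.85. With E the 'spam-flagged' result, P(E|H) = 0.78 and P(E|¬H) = 0.2.
P(E) = 0.78·0.15 + 0.2·0.85 = 0.11700 + 0.17000 = 0.28700.
By Bayes' theorem, P(H|E) = 0.11700 / 0.28700 = 0.4077.

P(H | E) ≈ 0.4077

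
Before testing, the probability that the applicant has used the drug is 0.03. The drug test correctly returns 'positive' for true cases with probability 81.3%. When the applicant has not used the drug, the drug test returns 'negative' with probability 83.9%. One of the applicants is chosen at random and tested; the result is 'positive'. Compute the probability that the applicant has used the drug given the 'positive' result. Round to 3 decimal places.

Let H be the event that the applicant has used the drug. P(H) = 0.03, so P(¬H) = 0.97. With E the 'positive' result, P(E|H) = 0.813 and P(E|¬H) = 0.161.
P(E) = 0.813·0.03 + 0.161·0.97 = 0.024390 + 0.15617 = 0.18056.
By Bayes' theorem, P(H|E) = 0.024390 / 0.18056 = 0.135.

P(H | E) ≈ 0.135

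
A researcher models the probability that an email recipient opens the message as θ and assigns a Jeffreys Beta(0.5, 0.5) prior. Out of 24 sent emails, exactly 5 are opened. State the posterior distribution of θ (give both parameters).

Posterior: Beta(5.5, 19.5)

Observing 5 successes and 19 failures updates Beta(0.5, 0.5) by adding the success and failure counts to the two shape parameters: α = 0.5+5 = 5.5, β = 0.5+19 = 19.5.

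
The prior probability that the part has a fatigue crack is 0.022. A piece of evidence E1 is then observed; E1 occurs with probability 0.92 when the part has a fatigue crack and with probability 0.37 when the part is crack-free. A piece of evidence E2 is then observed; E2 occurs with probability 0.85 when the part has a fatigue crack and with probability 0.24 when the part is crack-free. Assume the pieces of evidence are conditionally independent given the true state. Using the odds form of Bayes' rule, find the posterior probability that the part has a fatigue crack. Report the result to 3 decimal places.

Prior odds = 0.022/(1−0.022) = 0.022495. In log-odds, ln(0.022495) = -3.7945.
Add log likelihood ratios: ln(2.4865) + ln(3.5417) = 2.1755.
Posterior log-odds = -1.6190, so posterior odds = exp(-1.6190) = 0.19810. Converting, P(H|E) = 0.19810/1.1981 = 0.165.

Posterior probability ≈ 0.165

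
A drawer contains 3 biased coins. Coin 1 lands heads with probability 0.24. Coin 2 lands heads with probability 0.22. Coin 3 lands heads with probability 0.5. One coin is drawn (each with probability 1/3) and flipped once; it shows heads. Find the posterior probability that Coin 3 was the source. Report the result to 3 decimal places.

Tabulate prior·likelihood by source: [1] prior 0.333333, lik 0.24, product 0.08000; [2] prior 0.333333, lik 0.22, product 0.07333; [3] prior 0.333333, lik 0.5, product 0.1667.
Normalizing constant = 0.32000; the posterior for Coin 3 is its product over the sum, 0.1667/0.32000 = 0.521.

Posterior probability ≈ 0.521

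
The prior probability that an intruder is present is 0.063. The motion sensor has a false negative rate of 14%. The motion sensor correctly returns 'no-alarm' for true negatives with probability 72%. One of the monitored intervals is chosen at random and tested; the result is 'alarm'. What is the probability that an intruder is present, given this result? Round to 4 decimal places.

Let H be the event that an intruder is present. P(H) = 0.063, so P(¬H) = 0.937. With E the 'alarm' result, P(E|H) = 0.86 and P(E|¬H) = 0.28.
P(E) = 0.86·0.063 + 0.28·0.937 = 0.054180 + 0.26236 = 0.31654.
By Bayes' theorem, P(H|E) = 0.054180 / 0.31654 = 0.1712.

P(H | E) ≈ 0.1712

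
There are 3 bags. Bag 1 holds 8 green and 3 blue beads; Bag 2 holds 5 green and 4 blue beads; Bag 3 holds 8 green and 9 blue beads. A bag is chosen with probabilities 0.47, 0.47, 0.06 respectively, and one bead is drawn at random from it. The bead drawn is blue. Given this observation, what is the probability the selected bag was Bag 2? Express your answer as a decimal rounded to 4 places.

P(blue|Bag 1) = 0.2727; P(blue|Bag 2) = 0.4444; P(blue|Bag 3) = 0.5294.
Prior × likelihood for each source: 0.47·0.2727=0.1282, 0.47·0.4444=0.2089, 0.06·0.5294=0.03176. Summing gives P(blue) = 0.36884.
P(Bag 2 | blue) = 0.2089 / 0.36884 = 0.5663.

Posterior probability ≈ 0.5663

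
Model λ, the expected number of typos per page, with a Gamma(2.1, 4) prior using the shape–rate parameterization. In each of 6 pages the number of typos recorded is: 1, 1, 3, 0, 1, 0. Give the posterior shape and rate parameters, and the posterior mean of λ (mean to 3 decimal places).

Posterior: Gamma(shape=8.1, rate=10); mean ≈ 0.810

The Poisson likelihood adds the total count to the shape and the number of exposure periods to the rate. Here ∑xᵢ = 6 and n = 6, so shape 2.1→8.1 and rate 4→10.
E[λ | data] = 8.1/10 = 0.810.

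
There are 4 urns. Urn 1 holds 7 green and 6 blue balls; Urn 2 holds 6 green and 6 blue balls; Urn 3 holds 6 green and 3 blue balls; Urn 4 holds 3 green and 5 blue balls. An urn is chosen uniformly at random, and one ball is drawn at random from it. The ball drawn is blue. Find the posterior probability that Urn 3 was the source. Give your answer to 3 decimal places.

Posterior probability ≈ 0.174

Tabulate prior·likelihood by source: [1] prior 0.25, lik 0.4615, product 0.1154; [2] prior 0.25, lik 0.5, product 0.1250; [3] prior 0.25, lik 0.3333, product 0.08333; [4] prior 0.25, lik 0.625, product 0.1562.
Normalizing constant = 0.47997; the posterior for Urn 3 is its product over the sum, 0.08333/0.47997 = 0.174.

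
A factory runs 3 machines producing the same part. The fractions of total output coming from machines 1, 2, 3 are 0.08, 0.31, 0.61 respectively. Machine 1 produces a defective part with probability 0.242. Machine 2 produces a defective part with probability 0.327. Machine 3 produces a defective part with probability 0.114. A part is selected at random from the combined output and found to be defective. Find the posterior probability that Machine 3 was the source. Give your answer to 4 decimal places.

Posterior probability ≈ 0.3655

Tabulate prior·likelihood by source: [1] prior 0.08, lik 0.242, product 0.01936; [2] prior 0.31, lik 0.327, product 0.1014; [3] prior 0.61, lik 0.114, product 0.06954.
Normalizing constant = 0.19027; the posterior for Machine 3 is its product over the sum, 0.06954/0.19027 = 0.3655.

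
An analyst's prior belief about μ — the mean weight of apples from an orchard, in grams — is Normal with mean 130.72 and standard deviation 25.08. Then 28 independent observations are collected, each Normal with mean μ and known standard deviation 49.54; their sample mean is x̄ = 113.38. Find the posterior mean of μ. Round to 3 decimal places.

With known σ, the Normal prior is conjugate. Weight on the data is w = (n/σ²)/(n/σ² + 1/τ₀²) = 0.0114090/(0.0114090+0.00158981) = 0.87770.
Posterior mean = w·x̄ + (1−w)·μ₀ = 0.87770·113.38 + 0.12230·130.72 = 115.501.

Posterior mean ≈ 115.501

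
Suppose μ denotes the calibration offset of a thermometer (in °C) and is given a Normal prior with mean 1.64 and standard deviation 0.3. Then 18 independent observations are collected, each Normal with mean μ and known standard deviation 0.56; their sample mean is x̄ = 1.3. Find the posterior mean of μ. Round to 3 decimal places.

Posterior mean ≈ 1.355

With known σ, the Normal prior is conjugate. Weight on the data is w = (n/σ²)/(n/σ² + 1/τ₀²) = 57.3980/(57.3980+11.1111) = 0.83782.
Posterior mean = w·x̄ + (1−w)·μ₀ = 0.83782·1.3 + 0.16218·1.64 = 1.355.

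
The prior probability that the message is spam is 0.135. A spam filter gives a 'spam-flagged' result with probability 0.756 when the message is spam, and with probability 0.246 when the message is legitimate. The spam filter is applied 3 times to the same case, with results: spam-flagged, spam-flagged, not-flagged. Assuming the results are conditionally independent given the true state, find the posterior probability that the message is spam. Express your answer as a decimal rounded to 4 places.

Posterior P(H) ≈ 0.3229

Let H be the event that the message is spam; start with P(H) = 0.135. P('spam-flagged'|H) = 0.756, P('spam-flagged'|¬H) = 0.246.
Update on result 1 ('spam-flagged'): P(H) ← 0.756·0.1350 / (0.756·0.1350 + 0.246·0.8650) = 0.10206/0.31485 = 0.3242.
Update on result 2 ('spam-flagged'): P(H) ← 0.756·0.3242 / (0.756·0.3242 + 0.246·0.6758) = 0.24506/0.41132 = 0.5958.
Update on result 3 ('not-flagged'): P(H) ← 0.244·0.5958 / (0.244·0.5958 + 0.754·0.4042) = 0.14537/0.45015 = 0.3229.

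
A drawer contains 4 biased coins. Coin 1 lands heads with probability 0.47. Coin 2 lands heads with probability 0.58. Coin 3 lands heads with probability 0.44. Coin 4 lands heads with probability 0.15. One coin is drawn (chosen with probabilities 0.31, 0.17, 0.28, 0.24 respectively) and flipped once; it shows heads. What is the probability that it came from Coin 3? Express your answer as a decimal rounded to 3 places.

Tabulate prior·likelihood by source: [1] prior 0.31, lik 0.47, product 0.1457; [2] prior 0.17, lik 0.58, product 0.09860; [3] prior 0.28, lik 0.44, product 0.1232; [4] prior 0.24, lik 0.15, product 0.03600.
Normalizing constant = 0.40350; the posterior for Coin 3 is its product over the sum, 0.1232/0.40350 = 0.305.

Posterior probability ≈ 0.305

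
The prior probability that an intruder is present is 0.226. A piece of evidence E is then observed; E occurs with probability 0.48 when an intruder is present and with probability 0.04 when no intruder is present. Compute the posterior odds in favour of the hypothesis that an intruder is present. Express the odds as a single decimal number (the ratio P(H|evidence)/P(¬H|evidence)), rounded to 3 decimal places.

Posterior odds ≈ 3.504

Prior odds = 0.226/(1−0.226) = 0.29199. In log-odds, ln(0.29199) = -1.2310.
Add log likelihood ratio: ln(12.000) = 2.4849.
Posterior log-odds = 1.2539, so posterior odds = exp(1.2539) = 3.5039.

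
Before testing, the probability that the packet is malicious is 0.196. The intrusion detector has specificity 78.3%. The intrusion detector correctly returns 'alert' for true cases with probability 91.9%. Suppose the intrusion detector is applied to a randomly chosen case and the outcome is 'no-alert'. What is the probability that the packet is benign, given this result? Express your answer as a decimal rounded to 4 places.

Write H for 'the packet is malicious'. Prior odds H:¬H = 0.196/0.804 = 0.24378. For the 'no-alert' outcome, the likelihood ratio is 0.081/0.783 = 0.10345.
Posterior odds = 0.24378 × 0.10345 = 0.025219, so P(H|E) = 0.025219/(1+0.025219) = 0.0246. Then P(¬H|E) = 1 − 0.0246 = 0.9754.

P(¬H | E) ≈ 0.9754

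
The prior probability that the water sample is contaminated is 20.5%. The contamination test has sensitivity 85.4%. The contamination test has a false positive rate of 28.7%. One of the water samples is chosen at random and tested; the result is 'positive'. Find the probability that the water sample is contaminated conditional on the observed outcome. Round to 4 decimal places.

Let H be the event that the water sample is contaminated. P(H) = 0.205, so P(¬H) = 0.795. With E the 'positive' result, P(E|H) = 0.854 and P(E|¬H) = 0.287.
P(E) = 0.854·0.205 + 0.287·0.795 = 0.17507 + 0.22817 = 0.40324.
By Bayes' theorem, P(H|E) = 0.17507 / 0.40324 = 0.4342.

P(H | E) ≈ 0.4342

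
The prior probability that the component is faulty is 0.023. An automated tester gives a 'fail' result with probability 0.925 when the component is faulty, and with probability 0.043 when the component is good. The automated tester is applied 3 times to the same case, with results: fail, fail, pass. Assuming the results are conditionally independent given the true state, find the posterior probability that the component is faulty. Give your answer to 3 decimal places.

Posterior P(H) ≈ 0.461

With H the event that the component is faulty, the joint likelihood of the observed sequence is P(data|H) = 0.925·0.925·0.075 = 0.064172 and P(data|¬H) = 0.043·0.043·0.957 = 0.0017695.
Bayes: P(H|data) = 0.023·0.064172 / (0.023·0.064172 + 0.977·0.0017695) = 0.0014760/0.0032047 = 0.4606.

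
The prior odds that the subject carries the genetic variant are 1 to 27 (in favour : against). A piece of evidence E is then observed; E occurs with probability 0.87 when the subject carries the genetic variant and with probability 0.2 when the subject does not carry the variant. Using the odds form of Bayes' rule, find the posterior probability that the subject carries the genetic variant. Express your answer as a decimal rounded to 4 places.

Prior odds = 1/27 = 0.037037. In log-odds, ln(0.037037) = -3.2958.
Add log likelihood ratio: ln(4.3500) = 1.4702.
Posterior log-odds = -1.8257, so posterior odds = exp(-1.8257) = 0.16111. Converting, P(H|E) = 0.16111/1.1611 = 0.1388.

Posterior probability ≈ 0.1388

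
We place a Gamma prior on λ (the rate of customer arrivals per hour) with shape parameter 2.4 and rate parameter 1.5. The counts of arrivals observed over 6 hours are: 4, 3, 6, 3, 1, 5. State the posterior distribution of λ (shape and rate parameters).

Total count ∑xᵢ = 22 over n = 6 hours.
Gamma is conjugate to the Poisson likelihood: posterior is Gamma(shape = 2.4+22 = 24.4, rate = 1.5+6 = 7.5).

Posterior: Gamma(shape=24.4, rate=7.5)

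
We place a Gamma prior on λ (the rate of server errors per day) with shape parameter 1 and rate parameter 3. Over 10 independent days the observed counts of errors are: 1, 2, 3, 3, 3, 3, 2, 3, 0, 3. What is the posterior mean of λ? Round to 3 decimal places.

Posterior mean ≈ 1.846

The Poisson likelihood adds the total count to the shape and the number of exposure periods to the rate. Here ∑xᵢ = 23 and n = 10, so shape 1→24 and rate 3→13.
E[λ | data] = 24/13 = 1.846.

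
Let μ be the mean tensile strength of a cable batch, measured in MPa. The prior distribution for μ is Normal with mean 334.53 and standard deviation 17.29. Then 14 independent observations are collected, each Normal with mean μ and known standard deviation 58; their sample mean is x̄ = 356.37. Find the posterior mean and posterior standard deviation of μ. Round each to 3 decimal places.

With known σ, the Normal prior is conjugate. Weight on the data is w = (n/σ²)/(n/σ² + 1/τ₀²) = 0.00416171/(0.00416171+0.00334511) = 0.55439.
Posterior mean = w·x̄ + (1−w)·μ₀ = 0.55439·356.37 + 0.44561·334.53 = 346.638. Posterior variance = 1/(0.00416171+0.00334511) = 133.212, so SD = 11.542.

Posterior mean ≈ 346.638; posterior SD ≈ 11.542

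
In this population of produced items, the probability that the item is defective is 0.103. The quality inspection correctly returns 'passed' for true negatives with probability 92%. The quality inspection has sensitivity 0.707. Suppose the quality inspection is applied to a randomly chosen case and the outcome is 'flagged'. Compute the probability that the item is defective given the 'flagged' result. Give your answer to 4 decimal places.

Let H be the event that the item is defective. P(H) = 0.103, so P(¬H) = 0.897. With E the 'flagged' result, P(E|H) = 0.707 and P(E|¬H) = 0.08.
P(E) = 0.707·0.103 + 0.08·0.897 = 0.072821 + 0.071760 = 0.14458.
By Bayes' theorem, P(H|E) = 0.072821 / 0.14458 = 0.5037.

P(H | E) ≈ 0.5037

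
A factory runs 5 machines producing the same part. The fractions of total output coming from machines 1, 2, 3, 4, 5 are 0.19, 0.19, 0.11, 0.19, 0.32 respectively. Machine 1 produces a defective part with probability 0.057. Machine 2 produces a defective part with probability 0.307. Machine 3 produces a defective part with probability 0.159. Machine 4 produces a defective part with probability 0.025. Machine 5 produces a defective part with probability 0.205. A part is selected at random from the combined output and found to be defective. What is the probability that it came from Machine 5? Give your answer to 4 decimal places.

Tabulate prior·likelihood by source: [1] prior 0.19, lik 0.057, product 0.01083; [2] prior 0.19, lik 0.307, product 0.05833; [3] prior 0.11, lik 0.159, product 0.01749; [4] prior 0.19, lik 0.025, product 0.004750; [5] prior 0.32, lik 0.205, product 0.06560.
Normalizing constant = 0.15700; the posterior for Machine 5 is its product over the sum, 0.06560/0.15700 = 0.4178.

Posterior probability ≈ 0.4178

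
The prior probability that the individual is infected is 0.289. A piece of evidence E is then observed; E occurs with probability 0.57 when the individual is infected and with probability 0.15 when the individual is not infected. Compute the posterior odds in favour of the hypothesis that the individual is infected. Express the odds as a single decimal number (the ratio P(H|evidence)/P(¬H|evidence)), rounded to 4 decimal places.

Posterior odds ≈ 1.5446

Prior odds = 0.289/(1−0.289) = 0.40647.
Likelihood ratio for E = 0.57/0.15 = 3.8000.
Posterior odds = prior odds × LR = 1.5446.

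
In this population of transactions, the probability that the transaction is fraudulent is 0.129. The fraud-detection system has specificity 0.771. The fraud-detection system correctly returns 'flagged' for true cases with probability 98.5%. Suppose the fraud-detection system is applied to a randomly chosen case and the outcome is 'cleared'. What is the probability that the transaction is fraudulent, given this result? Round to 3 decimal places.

Write H for 'the transaction is fraudulent'. Prior odds H:¬H = 0.129/0.871 = 0.14811. For the 'cleared' outcome, the likelihood ratio is 0.015/0.771 = 0.019455.
Posterior odds = 0.14811 × 0.019455 = 0.0028814, so P(H|E) = 0.0028814/(1+0.0028814) = 0.003.

P(H | E) ≈ 0.003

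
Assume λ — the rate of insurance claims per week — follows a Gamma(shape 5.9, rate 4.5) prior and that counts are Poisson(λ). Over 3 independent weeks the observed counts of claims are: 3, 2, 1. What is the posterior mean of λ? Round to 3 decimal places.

Posterior mean ≈ 1.587

The Poisson likelihood adds the total count to the shape and the number of exposure periods to the rate. Here ∑xᵢ = 6 and n = 3, so shape 5.9→11.9 and rate 4.5→7.5.
Posterior mean = shape/rate = 11.9/7.5 = 1.587.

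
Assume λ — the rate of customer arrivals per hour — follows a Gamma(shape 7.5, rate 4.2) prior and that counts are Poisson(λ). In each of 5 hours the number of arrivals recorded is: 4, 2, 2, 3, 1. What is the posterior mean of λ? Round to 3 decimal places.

Posterior mean ≈ 2.120

Total count ∑xᵢ = 12 over n = 5 hours.
Gamma is conjugate to the Poisson likelihood: posterior is Gamma(shape = 7.5+12 = 19.5, rate = 4.2+5 = 9.2).
E[λ | data] = 19.5/9.2 = 2.120.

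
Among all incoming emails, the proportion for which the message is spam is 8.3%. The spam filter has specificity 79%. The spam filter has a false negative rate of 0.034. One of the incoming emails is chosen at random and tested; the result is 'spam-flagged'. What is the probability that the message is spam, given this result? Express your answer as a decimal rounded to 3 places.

P(H | E) ≈ 0.294

Write H for 'the message is spam'. Prior odds H:¬H = 0.083/0.917 = 0.090513. For the 'spam-flagged' outcome, the likelihood ratio is 0.966/0.21 = 4.6000.
Posterior odds = 0.090513 × 4.6000 = 0.41636, so P(H|E) = 0.41636/(1+0.41636) = 0.294.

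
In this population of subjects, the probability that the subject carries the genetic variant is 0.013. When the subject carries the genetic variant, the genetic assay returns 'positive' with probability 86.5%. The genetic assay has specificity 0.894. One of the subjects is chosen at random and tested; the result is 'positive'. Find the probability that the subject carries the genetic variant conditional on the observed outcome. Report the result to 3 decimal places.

P(H | E) ≈ 0.097

Write H for 'the subject carries the genetic variant'. Prior odds H:¬H = 0.013/0.987 = 0.013171. For the 'positive' outcome, the likelihood ratio is 0.865/0.106 = 8.1604.
Posterior odds = 0.013171 × 8.1604 = 0.10748, so P(H|E) = 0.10748/(1+0.10748) = 0.097.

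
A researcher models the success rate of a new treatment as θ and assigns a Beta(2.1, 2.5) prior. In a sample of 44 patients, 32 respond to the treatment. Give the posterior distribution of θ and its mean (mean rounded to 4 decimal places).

Observing 32 successes and 12 failures updates Beta(2.1, 2.5) by adding the success and failure counts to the two shape parameters: α = 2.1+32 = 34.1, β = 2.5+12 = 14.5.
Posterior mean = α/(α+β) = 34.1/48.6 = 0.7016.

Posterior: Beta(34.1, 14.5); mean ≈ 0.7016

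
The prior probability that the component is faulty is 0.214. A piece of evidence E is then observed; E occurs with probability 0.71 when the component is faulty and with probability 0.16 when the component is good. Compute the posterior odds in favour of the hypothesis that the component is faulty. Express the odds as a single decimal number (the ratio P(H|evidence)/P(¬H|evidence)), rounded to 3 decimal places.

Posterior odds ≈ 1.208

Prior odds = 0.214/(1−0.214) = 0.27226.
Likelihood ratio for E = 0.71/0.16 = 4.4375.
Posterior odds = prior odds × LR = 1.2082.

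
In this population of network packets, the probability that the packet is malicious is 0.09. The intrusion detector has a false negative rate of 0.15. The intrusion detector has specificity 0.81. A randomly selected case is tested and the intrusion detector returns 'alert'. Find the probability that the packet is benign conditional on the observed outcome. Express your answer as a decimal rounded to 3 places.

Write H for 'the packet is malicious'. Prior odds H:¬H = 0.09/0.91 = 0.098901. For the 'alert' outcome, the likelihood ratio is 0.85/0.19 = 4.4737.
Posterior odds = 0.098901 × 4.4737 = 0.44245, so P(H|E) = 0.44245/(1+0.44245) = 0.307. Then P(¬H|E) = 1 − 0.307 = 0.693.

P(¬H | E) ≈ 0.693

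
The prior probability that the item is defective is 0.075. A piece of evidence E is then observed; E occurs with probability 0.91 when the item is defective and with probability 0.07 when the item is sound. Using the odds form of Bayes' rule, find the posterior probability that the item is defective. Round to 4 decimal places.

Prior odds = 0.075/(1−0.075) = 0.081081.
Likelihood ratio for E = 0.91/0.07 = 13.000.
Posterior odds = prior odds × LR = 1.0541.
Posterior probability = odds/(1+odds) = 1.0541/2.0541 = 0.5132.

Posterior probability ≈ 0.5132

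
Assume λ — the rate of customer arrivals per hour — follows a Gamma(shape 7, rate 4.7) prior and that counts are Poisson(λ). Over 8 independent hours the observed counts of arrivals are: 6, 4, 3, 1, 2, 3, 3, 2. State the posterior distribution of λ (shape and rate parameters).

The Poisson likelihood adds the total count to the shape and the number of exposure periods to the rate. Here ∑xᵢ = 24 and n = 8, so shape 7→31 and rate 4.7→12.7.

Posterior: Gamma(shape=31, rate=12.7)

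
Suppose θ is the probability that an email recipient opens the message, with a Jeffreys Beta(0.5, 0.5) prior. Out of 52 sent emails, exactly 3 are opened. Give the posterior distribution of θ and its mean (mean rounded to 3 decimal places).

Posterior: Beta(3.5, 49.5); mean ≈ 0.066

Observing 3 successes and 49 failures updates Beta(0.5, 0.5) by adding the success and failure counts to the two shape parameters: α = 0.5+3 = 3.5, β = 0.5+49 = 49.5.
Posterior mean = α/(α+β) = 3.5/53 = 0.066.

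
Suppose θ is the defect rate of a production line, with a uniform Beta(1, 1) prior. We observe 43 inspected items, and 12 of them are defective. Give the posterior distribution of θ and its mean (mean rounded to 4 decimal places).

Posterior: Beta(13, 32); mean ≈ 0.2889

The binomial likelihood is conjugate to the Beta prior: with 12 successes and 31 failures, the posterior is Beta(1+12, 1+31) = Beta(13, 32).
Posterior mean = α/(α+β) = 13/45 = 0.2889.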